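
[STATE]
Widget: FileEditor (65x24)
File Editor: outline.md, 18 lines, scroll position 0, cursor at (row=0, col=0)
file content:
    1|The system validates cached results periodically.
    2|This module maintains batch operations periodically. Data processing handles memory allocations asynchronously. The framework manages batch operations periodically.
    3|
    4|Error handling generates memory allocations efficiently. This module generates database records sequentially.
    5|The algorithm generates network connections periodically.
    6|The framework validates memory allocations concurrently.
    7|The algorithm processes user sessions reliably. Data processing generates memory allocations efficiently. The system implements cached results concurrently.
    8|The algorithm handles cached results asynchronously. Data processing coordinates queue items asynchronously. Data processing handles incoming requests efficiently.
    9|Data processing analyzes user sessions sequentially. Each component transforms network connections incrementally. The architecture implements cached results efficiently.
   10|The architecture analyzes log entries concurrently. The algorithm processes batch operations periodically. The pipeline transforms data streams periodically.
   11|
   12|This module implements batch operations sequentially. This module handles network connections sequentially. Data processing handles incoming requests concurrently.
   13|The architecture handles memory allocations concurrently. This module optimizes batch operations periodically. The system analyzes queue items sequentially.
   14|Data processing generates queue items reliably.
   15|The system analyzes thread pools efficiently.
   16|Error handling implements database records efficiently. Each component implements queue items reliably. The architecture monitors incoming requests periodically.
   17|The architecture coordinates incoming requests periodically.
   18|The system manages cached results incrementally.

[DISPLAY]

█he system validates cached results periodically.               ▲
This module maintains batch operations periodically. Data proces█
                                                                ░
Error handling generates memory allocations efficiently. This mo░
The algorithm generates network connections periodically.       ░
The framework validates memory allocations concurrently.        ░
The algorithm processes user sessions reliably. Data processing ░
The algorithm handles cached results asynchronously. Data proces░
Data processing analyzes user sessions sequentially. Each compon░
The architecture analyzes log entries concurrently. The algorith░
                                                                ░
This module implements batch operations sequentially. This modul░
The architecture handles memory allocations concurrently. This m░
Data processing generates queue items reliably.                 ░
The system analyzes thread pools efficiently.                   ░
Error handling implements database records efficiently. Each com░
The architecture coordinates incoming requests periodically.    ░
The system manages cached results incrementally.                ░
                                                                ░
                                                                ░
                                                                ░
                                                                ░
                                                                ░
                                                                ▼


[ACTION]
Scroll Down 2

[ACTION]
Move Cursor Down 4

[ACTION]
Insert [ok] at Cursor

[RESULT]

The system validates cached results periodically.               ▲
This module maintains batch operations periodically. Data proces█
                                                                ░
Error handling generates memory allocations efficiently. This mo░
ok█he algorithm generates network connections periodically.     ░
The framework validates memory allocations concurrently.        ░
The algorithm processes user sessions reliably. Data processing ░
The algorithm handles cached results asynchronously. Data proces░
Data processing analyzes user sessions sequentially. Each compon░
The architecture analyzes log entries concurrently. The algorith░
                                                                ░
This module implements batch operations sequentially. This modul░
The architecture handles memory allocations concurrently. This m░
Data processing generates queue items reliably.                 ░
The system analyzes thread pools efficiently.                   ░
Error handling implements database records efficiently. Each com░
The architecture coordinates incoming requests periodically.    ░
The system manages cached results incrementally.                ░
                                                                ░
                                                                ░
                                                                ░
                                                                ░
                                                                ░
                                                                ▼


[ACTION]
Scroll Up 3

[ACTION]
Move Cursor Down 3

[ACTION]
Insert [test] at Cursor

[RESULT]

The system validates cached results periodically.               ▲
This module maintains batch operations periodically. Data proces█
                                                                ░
Error handling generates memory allocations efficiently. This mo░
okThe algorithm generates network connections periodically.     ░
The framework validates memory allocations concurrently.        ░
The algorithm processes user sessions reliably. Data processing ░
Thtest█ algorithm handles cached results asynchronously. Data pr░
Data processing analyzes user sessions sequentially. Each compon░
The architecture analyzes log entries concurrently. The algorith░
                                                                ░
This module implements batch operations sequentially. This modul░
The architecture handles memory allocations concurrently. This m░
Data processing generates queue items reliably.                 ░
The system analyzes thread pools efficiently.                   ░
Error handling implements database records efficiently. Each com░
The architecture coordinates incoming requests periodically.    ░
The system manages cached results incrementally.                ░
                                                                ░
                                                                ░
                                                                ░
                                                                ░
                                                                ░
                                                                ▼


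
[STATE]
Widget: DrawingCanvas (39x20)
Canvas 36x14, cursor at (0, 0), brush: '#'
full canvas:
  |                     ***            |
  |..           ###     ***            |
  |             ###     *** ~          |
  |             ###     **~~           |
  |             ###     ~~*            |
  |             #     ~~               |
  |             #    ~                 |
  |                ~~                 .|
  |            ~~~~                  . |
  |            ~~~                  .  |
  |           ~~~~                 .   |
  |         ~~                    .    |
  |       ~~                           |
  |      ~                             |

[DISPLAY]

+                    ***               
..           ###     ***               
             ###     *** ~             
             ###     **~~              
             ###     ~~*               
             #     ~~                  
             #    ~                    
                ~~                 .   
            ~~~~                  .    
            ~~~                  .     
           ~~~~                 .      
         ~~                    .       
       ~~                              
      ~                                
                                       
                                       
                                       
                                       
                                       
                                       


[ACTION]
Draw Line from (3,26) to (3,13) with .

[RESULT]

+                    ***               
..           ###     ***               
             ###     *** ~             
             ..............            
             ###     ~~*               
             #     ~~                  
             #    ~                    
                ~~                 .   
            ~~~~                  .    
            ~~~                  .     
           ~~~~                 .      
         ~~                    .       
       ~~                              
      ~                                
                                       
                                       
                                       
                                       
                                       
                                       


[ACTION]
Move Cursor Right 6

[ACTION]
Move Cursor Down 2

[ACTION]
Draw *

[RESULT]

                     ***               
..           ###     ***               
      *      ###     *** ~             
             ..............            
             ###     ~~*               
             #     ~~                  
             #    ~                    
                ~~                 .   
            ~~~~                  .    
            ~~~                  .     
           ~~~~                 .      
         ~~                    .       
       ~~                              
      ~                                
                                       
                                       
                                       
                                       
                                       
                                       


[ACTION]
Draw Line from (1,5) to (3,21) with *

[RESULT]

                     ***               
..   *****   ###     ***               
      *   ********   *** ~             
             .....****.....            
             ###     ~~*               
             #     ~~                  
             #    ~                    
                ~~                 .   
            ~~~~                  .    
            ~~~                  .     
           ~~~~                 .      
         ~~                    .       
       ~~                              
      ~                                
                                       
                                       
                                       
                                       
                                       
                                       


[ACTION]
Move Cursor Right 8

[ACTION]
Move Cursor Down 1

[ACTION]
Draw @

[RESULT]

                     ***               
..   *****   ###     ***               
      *   ********   *** ~             
             .@...****.....            
             ###     ~~*               
             #     ~~                  
             #    ~                    
                ~~                 .   
            ~~~~                  .    
            ~~~                  .     
           ~~~~                 .      
         ~~                    .       
       ~~                              
      ~                                
                                       
                                       
                                       
                                       
                                       
                                       


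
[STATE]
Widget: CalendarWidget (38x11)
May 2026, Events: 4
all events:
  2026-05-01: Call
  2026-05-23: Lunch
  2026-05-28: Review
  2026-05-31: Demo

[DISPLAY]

               May 2026               
Mo Tu We Th Fr Sa Su                  
             1*  2  3                 
 4  5  6  7  8  9 10                  
11 12 13 14 15 16 17                  
18 19 20 21 22 23* 24                 
25 26 27 28* 29 30 31*                
                                      
                                      
                                      
                                      


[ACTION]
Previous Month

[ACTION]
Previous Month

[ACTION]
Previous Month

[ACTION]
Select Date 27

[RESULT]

            February 2026             
Mo Tu We Th Fr Sa Su                  
                   1                  
 2  3  4  5  6  7  8                  
 9 10 11 12 13 14 15                  
16 17 18 19 20 21 22                  
23 24 25 26 [27] 28                   
                                      
                                      
                                      
                                      


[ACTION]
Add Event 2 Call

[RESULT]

            February 2026             
Mo Tu We Th Fr Sa Su                  
                   1                  
 2*  3  4  5  6  7  8                 
 9 10 11 12 13 14 15                  
16 17 18 19 20 21 22                  
23 24 25 26 [27] 28                   
                                      
                                      
                                      
                                      


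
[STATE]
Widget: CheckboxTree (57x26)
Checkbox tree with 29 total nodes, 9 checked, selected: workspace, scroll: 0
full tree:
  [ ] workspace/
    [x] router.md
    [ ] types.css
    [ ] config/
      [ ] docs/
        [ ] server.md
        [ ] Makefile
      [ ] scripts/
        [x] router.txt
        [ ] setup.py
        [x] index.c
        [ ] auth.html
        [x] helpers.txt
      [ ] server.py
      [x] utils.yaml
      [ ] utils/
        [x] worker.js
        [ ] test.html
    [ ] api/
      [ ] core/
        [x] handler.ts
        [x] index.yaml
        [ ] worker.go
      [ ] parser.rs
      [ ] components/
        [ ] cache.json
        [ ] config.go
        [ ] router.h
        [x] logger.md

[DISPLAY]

>[-] workspace/                                          
   [x] router.md                                         
   [ ] types.css                                         
   [-] config/                                           
     [ ] docs/                                           
       [ ] server.md                                     
       [ ] Makefile                                      
     [-] scripts/                                        
       [x] router.txt                                    
       [ ] setup.py                                      
       [x] index.c                                       
       [ ] auth.html                                     
       [x] helpers.txt                                   
     [ ] server.py                                       
     [x] utils.yaml                                      
     [-] utils/                                          
       [x] worker.js                                     
       [ ] test.html                                     
   [-] api/                                              
     [-] core/                                           
       [x] handler.ts                                    
       [x] index.yaml                                    
       [ ] worker.go                                     
     [ ] parser.rs                                       
     [-] components/                                     
       [ ] cache.json                                    


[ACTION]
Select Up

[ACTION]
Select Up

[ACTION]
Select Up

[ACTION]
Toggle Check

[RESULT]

>[x] workspace/                                          
   [x] router.md                                         
   [x] types.css                                         
   [x] config/                                           
     [x] docs/                                           
       [x] server.md                                     
       [x] Makefile                                      
     [x] scripts/                                        
       [x] router.txt                                    
       [x] setup.py                                      
       [x] index.c                                       
       [x] auth.html                                     
       [x] helpers.txt                                   
     [x] server.py                                       
     [x] utils.yaml                                      
     [x] utils/                                          
       [x] worker.js                                     
       [x] test.html                                     
   [x] api/                                              
     [x] core/                                           
       [x] handler.ts                                    
       [x] index.yaml                                    
       [x] worker.go                                     
     [x] parser.rs                                       
     [x] components/                                     
       [x] cache.json                                    


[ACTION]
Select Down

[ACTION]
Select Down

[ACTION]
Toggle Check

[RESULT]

 [-] workspace/                                          
   [x] router.md                                         
>  [ ] types.css                                         
   [x] config/                                           
     [x] docs/                                           
       [x] server.md                                     
       [x] Makefile                                      
     [x] scripts/                                        
       [x] router.txt                                    
       [x] setup.py                                      
       [x] index.c                                       
       [x] auth.html                                     
       [x] helpers.txt                                   
     [x] server.py                                       
     [x] utils.yaml                                      
     [x] utils/                                          
       [x] worker.js                                     
       [x] test.html                                     
   [x] api/                                              
     [x] core/                                           
       [x] handler.ts                                    
       [x] index.yaml                                    
       [x] worker.go                                     
     [x] parser.rs                                       
     [x] components/                                     
       [x] cache.json                                    


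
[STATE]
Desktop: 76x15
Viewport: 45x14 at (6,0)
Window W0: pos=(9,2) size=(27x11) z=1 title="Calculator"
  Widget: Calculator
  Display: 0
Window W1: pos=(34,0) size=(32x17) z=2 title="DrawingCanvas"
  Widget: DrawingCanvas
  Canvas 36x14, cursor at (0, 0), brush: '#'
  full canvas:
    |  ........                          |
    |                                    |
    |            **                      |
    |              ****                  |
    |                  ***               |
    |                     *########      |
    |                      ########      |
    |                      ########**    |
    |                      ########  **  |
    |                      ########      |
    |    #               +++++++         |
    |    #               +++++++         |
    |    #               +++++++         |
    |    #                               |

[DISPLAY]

                            ┏━━━━━━━━━━━━━━━━
                            ┃ DrawingCanvas  
   ┏━━━━━━━━━━━━━━━━━━━━━━━━┠────────────────
   ┃ Calculator             ┃+ ........      
   ┠────────────────────────┃                
   ┃                        ┃            **  
   ┃┌───┬───┬───┬───┐       ┃              **
   ┃│ 7 │ 8 │ 9 │ ÷ │       ┃                
   ┃├───┼───┼───┼───┤       ┃                
   ┃│ 4 │ 5 │ 6 │ × │       ┃                
   ┃├───┼───┼───┼───┤       ┃                
   ┃│ 1 │ 2 │ 3 │ - │       ┃                
   ┗━━━━━━━━━━━━━━━━━━━━━━━━┃                
                            ┃    #           


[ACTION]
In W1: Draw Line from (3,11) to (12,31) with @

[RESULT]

                            ┏━━━━━━━━━━━━━━━━
                            ┃ DrawingCanvas  
   ┏━━━━━━━━━━━━━━━━━━━━━━━━┠────────────────
   ┃ Calculator             ┃+ ........      
   ┠────────────────────────┃                
   ┃                        ┃            **  
   ┃┌───┬───┬───┬───┐       ┃           @@ **
   ┃│ 7 │ 8 │ 9 │ ÷ │       ┃             @@ 
   ┃├───┼───┼───┼───┤       ┃               @
   ┃│ 4 │ 5 │ 6 │ × │       ┃                
   ┃├───┼───┼───┼───┤       ┃                
   ┃│ 1 │ 2 │ 3 │ - │       ┃                
   ┗━━━━━━━━━━━━━━━━━━━━━━━━┃                
                            ┃    #           


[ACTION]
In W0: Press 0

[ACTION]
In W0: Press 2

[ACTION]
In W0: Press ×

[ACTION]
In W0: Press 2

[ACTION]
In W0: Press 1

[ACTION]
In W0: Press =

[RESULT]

                            ┏━━━━━━━━━━━━━━━━
                            ┃ DrawingCanvas  
   ┏━━━━━━━━━━━━━━━━━━━━━━━━┠────────────────
   ┃ Calculator             ┃+ ........      
   ┠────────────────────────┃                
   ┃                       4┃            **  
   ┃┌───┬───┬───┬───┐       ┃           @@ **
   ┃│ 7 │ 8 │ 9 │ ÷ │       ┃             @@ 
   ┃├───┼───┼───┼───┤       ┃               @
   ┃│ 4 │ 5 │ 6 │ × │       ┃                
   ┃├───┼───┼───┼───┤       ┃                
   ┃│ 1 │ 2 │ 3 │ - │       ┃                
   ┗━━━━━━━━━━━━━━━━━━━━━━━━┃                
                            ┃    #           


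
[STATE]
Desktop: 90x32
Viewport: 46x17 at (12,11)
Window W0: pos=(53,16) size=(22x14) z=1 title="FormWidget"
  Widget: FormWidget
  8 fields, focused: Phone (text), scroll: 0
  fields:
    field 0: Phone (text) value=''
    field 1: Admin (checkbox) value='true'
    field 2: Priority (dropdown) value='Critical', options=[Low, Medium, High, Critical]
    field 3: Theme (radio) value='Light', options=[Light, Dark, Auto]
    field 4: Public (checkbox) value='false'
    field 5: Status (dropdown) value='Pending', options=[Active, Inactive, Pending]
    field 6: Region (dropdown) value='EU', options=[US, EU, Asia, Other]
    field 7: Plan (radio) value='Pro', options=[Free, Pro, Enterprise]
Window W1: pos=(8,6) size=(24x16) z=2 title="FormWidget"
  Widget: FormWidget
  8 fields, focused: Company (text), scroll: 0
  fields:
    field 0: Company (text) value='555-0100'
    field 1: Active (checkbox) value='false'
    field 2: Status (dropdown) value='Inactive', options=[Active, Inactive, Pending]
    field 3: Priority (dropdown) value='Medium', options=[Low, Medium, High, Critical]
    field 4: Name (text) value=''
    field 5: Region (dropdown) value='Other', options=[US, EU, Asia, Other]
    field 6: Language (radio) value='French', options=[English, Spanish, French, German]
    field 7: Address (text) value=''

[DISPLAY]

tatus:     [Inact▼]┃                          
riority:   [Mediu▼]┃                          
ame:       [      ]┃                          
egion:     [Other▼]┃                          
anguage:   ( ) Engl┃                          
ddress:    [      ]┃                     ┏━━━━
                   ┃                     ┃ For
                   ┃                     ┠────
                   ┃                     ┃> Ph
                   ┃                     ┃  Ad
━━━━━━━━━━━━━━━━━━━┛                     ┃  Pr
                                         ┃  Th
                                         ┃  Pu
                                         ┃  St
                                         ┃  Re
                                         ┃  Pl
                                         ┃    


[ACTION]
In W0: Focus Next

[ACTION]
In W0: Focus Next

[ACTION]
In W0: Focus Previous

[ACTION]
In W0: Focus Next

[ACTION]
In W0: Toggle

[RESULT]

tatus:     [Inact▼]┃                          
riority:   [Mediu▼]┃                          
ame:       [      ]┃                          
egion:     [Other▼]┃                          
anguage:   ( ) Engl┃                          
ddress:    [      ]┃                     ┏━━━━
                   ┃                     ┃ For
                   ┃                     ┠────
                   ┃                     ┃  Ph
                   ┃                     ┃  Ad
━━━━━━━━━━━━━━━━━━━┛                     ┃> Pr
                                         ┃  Th
                                         ┃  Pu
                                         ┃  St
                                         ┃  Re
                                         ┃  Pl
                                         ┃    


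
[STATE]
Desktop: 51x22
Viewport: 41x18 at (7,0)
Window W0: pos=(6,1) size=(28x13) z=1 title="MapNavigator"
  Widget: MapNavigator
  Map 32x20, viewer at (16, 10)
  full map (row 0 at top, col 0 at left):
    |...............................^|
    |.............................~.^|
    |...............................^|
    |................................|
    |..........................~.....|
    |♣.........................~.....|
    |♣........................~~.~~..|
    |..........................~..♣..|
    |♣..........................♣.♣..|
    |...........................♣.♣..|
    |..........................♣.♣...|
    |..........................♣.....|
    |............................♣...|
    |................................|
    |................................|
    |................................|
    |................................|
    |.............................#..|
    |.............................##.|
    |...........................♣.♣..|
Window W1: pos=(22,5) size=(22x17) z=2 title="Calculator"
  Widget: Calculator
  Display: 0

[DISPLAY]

                                         
━━━━━━━━━━━━━━━━━━━━━━━━━━┓              
 MapNavigator             ┃              
──────────────────────────┨              
......................~~.~┃              
...............┏━━━━━━━━━━━━━━━━━━━━┓    
...............┃ Calculator         ┃    
...............┠────────────────────┨    
.............@.┃                   0┃    
...............┃┌───┬───┬───┬───┐   ┃    
...............┃│ 7 │ 8 │ 9 │ ÷ │   ┃    
...............┃├───┼───┼───┼───┤   ┃    
...............┃│ 4 │ 5 │ 6 │ × │   ┃    
━━━━━━━━━━━━━━━┃├───┼───┼───┼───┤   ┃    
               ┃│ 1 │ 2 │ 3 │ - │   ┃    
               ┃├───┼───┼───┼───┤   ┃    
               ┃│ 0 │ . │ = │ + │   ┃    
               ┃├───┼───┼───┼───┤   ┃    


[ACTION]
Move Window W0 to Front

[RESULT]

                                         
━━━━━━━━━━━━━━━━━━━━━━━━━━┓              
 MapNavigator             ┃              
──────────────────────────┨              
......................~~.~┃              
.......................~..┃━━━━━━━━━┓    
........................♣.┃         ┃    
........................♣.┃─────────┨    
.............@.........♣.♣┃        0┃    
.......................♣..┃─┬───┐   ┃    
.........................♣┃ │ ÷ │   ┃    
..........................┃─┼───┤   ┃    
..........................┃ │ × │   ┃    
━━━━━━━━━━━━━━━━━━━━━━━━━━┛─┼───┤   ┃    
               ┃│ 1 │ 2 │ 3 │ - │   ┃    
               ┃├───┼───┼───┼───┤   ┃    
               ┃│ 0 │ . │ = │ + │   ┃    
               ┃├───┼───┼───┼───┤   ┃    


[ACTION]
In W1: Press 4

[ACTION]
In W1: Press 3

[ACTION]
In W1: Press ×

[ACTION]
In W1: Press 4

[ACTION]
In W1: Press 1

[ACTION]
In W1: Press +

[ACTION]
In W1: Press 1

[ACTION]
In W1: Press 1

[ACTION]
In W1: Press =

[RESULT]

                                         
━━━━━━━━━━━━━━━━━━━━━━━━━━┓              
 MapNavigator             ┃              
──────────────────────────┨              
......................~~.~┃              
.......................~..┃━━━━━━━━━┓    
........................♣.┃         ┃    
........................♣.┃─────────┨    
.............@.........♣.♣┃     1774┃    
.......................♣..┃─┬───┐   ┃    
.........................♣┃ │ ÷ │   ┃    
..........................┃─┼───┤   ┃    
..........................┃ │ × │   ┃    
━━━━━━━━━━━━━━━━━━━━━━━━━━┛─┼───┤   ┃    
               ┃│ 1 │ 2 │ 3 │ - │   ┃    
               ┃├───┼───┼───┼───┤   ┃    
               ┃│ 0 │ . │ = │ + │   ┃    
               ┃├───┼───┼───┼───┤   ┃    


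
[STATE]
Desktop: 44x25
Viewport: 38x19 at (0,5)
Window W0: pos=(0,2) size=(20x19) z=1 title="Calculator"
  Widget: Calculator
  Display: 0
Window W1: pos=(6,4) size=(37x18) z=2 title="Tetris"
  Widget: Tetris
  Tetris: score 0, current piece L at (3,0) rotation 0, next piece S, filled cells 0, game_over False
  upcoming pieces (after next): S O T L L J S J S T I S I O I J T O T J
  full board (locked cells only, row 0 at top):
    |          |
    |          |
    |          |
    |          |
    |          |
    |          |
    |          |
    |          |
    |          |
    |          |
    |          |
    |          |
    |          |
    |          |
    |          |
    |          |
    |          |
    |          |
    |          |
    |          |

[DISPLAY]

┃     ┃ Tetris                        
┃┌───┬┠───────────────────────────────
┃│ 7 │┃          │Next:               
┃├───┼┃          │ ░░                 
┃│ 4 │┃          │░░                  
┃├───┼┃          │                    
┃│ 1 │┃          │                    
┃├───┼┃          │                    
┃│ 0 │┃          │Score:              
┃├───┼┃          │0                   
┃│ C │┃          │                    
┃└───┴┃          │                    
┃     ┃          │                    
┃     ┃          │                    
┃     ┃          │                    
┗━━━━━┃          │                    
      ┗━━━━━━━━━━━━━━━━━━━━━━━━━━━━━━━
                                      
                                      


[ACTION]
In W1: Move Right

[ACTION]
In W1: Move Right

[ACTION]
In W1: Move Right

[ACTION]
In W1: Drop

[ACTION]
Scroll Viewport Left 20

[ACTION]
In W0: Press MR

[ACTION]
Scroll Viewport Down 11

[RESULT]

┃┌───┬┠───────────────────────────────
┃│ 7 │┃          │Next:               
┃├───┼┃          │ ░░                 
┃│ 4 │┃          │░░                  
┃├───┼┃          │                    
┃│ 1 │┃          │                    
┃├───┼┃          │                    
┃│ 0 │┃          │Score:              
┃├───┼┃          │0                   
┃│ C │┃          │                    
┃└───┴┃          │                    
┃     ┃          │                    
┃     ┃          │                    
┃     ┃          │                    
┗━━━━━┃          │                    
      ┗━━━━━━━━━━━━━━━━━━━━━━━━━━━━━━━
                                      
                                      
                                      


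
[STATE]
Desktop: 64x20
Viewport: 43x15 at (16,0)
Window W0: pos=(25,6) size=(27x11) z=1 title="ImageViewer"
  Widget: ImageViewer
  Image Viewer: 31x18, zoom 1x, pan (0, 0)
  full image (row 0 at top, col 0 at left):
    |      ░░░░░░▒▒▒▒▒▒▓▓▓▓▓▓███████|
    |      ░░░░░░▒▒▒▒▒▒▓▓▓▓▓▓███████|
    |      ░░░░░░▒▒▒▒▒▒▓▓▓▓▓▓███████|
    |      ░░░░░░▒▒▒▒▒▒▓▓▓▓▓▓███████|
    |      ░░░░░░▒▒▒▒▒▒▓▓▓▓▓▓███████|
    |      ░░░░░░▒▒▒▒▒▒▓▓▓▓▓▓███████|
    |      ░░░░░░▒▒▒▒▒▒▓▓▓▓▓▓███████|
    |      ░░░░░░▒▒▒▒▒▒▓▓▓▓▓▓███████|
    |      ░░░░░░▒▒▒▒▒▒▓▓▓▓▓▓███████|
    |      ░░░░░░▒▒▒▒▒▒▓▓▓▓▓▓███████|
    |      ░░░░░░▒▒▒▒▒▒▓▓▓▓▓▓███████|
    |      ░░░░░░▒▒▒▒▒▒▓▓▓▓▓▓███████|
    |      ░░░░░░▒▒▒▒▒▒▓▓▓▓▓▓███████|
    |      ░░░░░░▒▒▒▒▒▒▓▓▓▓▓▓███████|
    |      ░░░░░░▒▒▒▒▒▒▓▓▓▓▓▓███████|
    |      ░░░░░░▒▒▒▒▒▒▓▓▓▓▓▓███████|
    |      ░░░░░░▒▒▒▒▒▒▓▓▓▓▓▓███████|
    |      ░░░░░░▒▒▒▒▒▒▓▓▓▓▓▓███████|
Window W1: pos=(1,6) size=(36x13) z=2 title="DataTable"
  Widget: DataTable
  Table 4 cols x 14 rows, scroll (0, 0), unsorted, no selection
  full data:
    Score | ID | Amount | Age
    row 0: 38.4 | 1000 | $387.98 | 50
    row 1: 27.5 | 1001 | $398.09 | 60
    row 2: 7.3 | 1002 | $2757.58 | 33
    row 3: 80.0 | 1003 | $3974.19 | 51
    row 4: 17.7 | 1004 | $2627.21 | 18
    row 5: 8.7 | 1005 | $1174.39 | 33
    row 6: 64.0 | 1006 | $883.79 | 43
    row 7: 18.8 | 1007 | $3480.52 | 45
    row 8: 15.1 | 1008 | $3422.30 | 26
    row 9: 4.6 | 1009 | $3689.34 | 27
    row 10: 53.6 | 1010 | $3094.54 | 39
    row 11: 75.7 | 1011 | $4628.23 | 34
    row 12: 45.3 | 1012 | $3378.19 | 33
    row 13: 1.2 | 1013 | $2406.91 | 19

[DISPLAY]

                                           
                                           
                                           
                                           
                                           
                                           
━━━━━━━━━━━━━━━━━━━━┓━━━━━━━━━━━━━━┓       
                    ┃r             ┃       
────────────────────┨──────────────┨       
unt  │Age           ┃░▒▒▒▒▒▒▓▓▓▓▓▓█┃       
─────┼───           ┃░▒▒▒▒▒▒▓▓▓▓▓▓█┃       
7.98 │50            ┃░▒▒▒▒▒▒▓▓▓▓▓▓█┃       
8.09 │60            ┃░▒▒▒▒▒▒▓▓▓▓▓▓█┃       
57.58│33            ┃░▒▒▒▒▒▒▓▓▓▓▓▓█┃       
74.19│51            ┃░▒▒▒▒▒▒▓▓▓▓▓▓█┃       


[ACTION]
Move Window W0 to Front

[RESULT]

                                           
                                           
                                           
                                           
                                           
                                           
━━━━━━━━━┏━━━━━━━━━━━━━━━━━━━━━━━━━┓       
         ┃ ImageViewer             ┃       
─────────┠─────────────────────────┨       
unt  │Age┃      ░░░░░░▒▒▒▒▒▒▓▓▓▓▓▓█┃       
─────┼───┃      ░░░░░░▒▒▒▒▒▒▓▓▓▓▓▓█┃       
7.98 │50 ┃      ░░░░░░▒▒▒▒▒▒▓▓▓▓▓▓█┃       
8.09 │60 ┃      ░░░░░░▒▒▒▒▒▒▓▓▓▓▓▓█┃       
57.58│33 ┃      ░░░░░░▒▒▒▒▒▒▓▓▓▓▓▓█┃       
74.19│51 ┃      ░░░░░░▒▒▒▒▒▒▓▓▓▓▓▓█┃       


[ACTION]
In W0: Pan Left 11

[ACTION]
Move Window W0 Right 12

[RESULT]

                                           
                                           
                                           
                                           
                                           
                                           
━━━━━━━━━━━━━━━━━━━━┓┏━━━━━━━━━━━━━━━━━━━━━
                    ┃┃ ImageViewer         
────────────────────┨┠─────────────────────
unt  │Age           ┃┃      ░░░░░░▒▒▒▒▒▒▓▓▓
─────┼───           ┃┃      ░░░░░░▒▒▒▒▒▒▓▓▓
7.98 │50            ┃┃      ░░░░░░▒▒▒▒▒▒▓▓▓
8.09 │60            ┃┃      ░░░░░░▒▒▒▒▒▒▓▓▓
57.58│33            ┃┃      ░░░░░░▒▒▒▒▒▒▓▓▓
74.19│51            ┃┃      ░░░░░░▒▒▒▒▒▒▓▓▓


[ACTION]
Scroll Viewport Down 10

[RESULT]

                                           
━━━━━━━━━━━━━━━━━━━━┓┏━━━━━━━━━━━━━━━━━━━━━
                    ┃┃ ImageViewer         
────────────────────┨┠─────────────────────
unt  │Age           ┃┃      ░░░░░░▒▒▒▒▒▒▓▓▓
─────┼───           ┃┃      ░░░░░░▒▒▒▒▒▒▓▓▓
7.98 │50            ┃┃      ░░░░░░▒▒▒▒▒▒▓▓▓
8.09 │60            ┃┃      ░░░░░░▒▒▒▒▒▒▓▓▓
57.58│33            ┃┃      ░░░░░░▒▒▒▒▒▒▓▓▓
74.19│51            ┃┃      ░░░░░░▒▒▒▒▒▒▓▓▓
27.21│18            ┃┃      ░░░░░░▒▒▒▒▒▒▓▓▓
74.39│33            ┃┗━━━━━━━━━━━━━━━━━━━━━
3.79 │43            ┃                      
━━━━━━━━━━━━━━━━━━━━┛                      
                                           
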